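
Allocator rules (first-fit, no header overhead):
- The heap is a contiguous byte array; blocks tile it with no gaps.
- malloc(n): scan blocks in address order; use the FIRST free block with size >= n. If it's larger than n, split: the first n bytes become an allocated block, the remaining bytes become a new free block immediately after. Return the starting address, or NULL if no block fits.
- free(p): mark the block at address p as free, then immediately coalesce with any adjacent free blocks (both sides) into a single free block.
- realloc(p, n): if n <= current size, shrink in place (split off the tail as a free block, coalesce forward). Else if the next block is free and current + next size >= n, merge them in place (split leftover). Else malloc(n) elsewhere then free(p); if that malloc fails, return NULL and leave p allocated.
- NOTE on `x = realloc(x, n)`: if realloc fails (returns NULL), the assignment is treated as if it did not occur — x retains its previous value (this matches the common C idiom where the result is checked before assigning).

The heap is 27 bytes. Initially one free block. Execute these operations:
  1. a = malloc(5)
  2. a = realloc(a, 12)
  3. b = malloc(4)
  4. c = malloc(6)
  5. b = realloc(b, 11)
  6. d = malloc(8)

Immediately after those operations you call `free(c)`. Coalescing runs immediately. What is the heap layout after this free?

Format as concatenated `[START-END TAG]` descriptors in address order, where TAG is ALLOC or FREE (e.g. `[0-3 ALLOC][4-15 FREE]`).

Op 1: a = malloc(5) -> a = 0; heap: [0-4 ALLOC][5-26 FREE]
Op 2: a = realloc(a, 12) -> a = 0; heap: [0-11 ALLOC][12-26 FREE]
Op 3: b = malloc(4) -> b = 12; heap: [0-11 ALLOC][12-15 ALLOC][16-26 FREE]
Op 4: c = malloc(6) -> c = 16; heap: [0-11 ALLOC][12-15 ALLOC][16-21 ALLOC][22-26 FREE]
Op 5: b = realloc(b, 11) -> NULL (b unchanged); heap: [0-11 ALLOC][12-15 ALLOC][16-21 ALLOC][22-26 FREE]
Op 6: d = malloc(8) -> d = NULL; heap: [0-11 ALLOC][12-15 ALLOC][16-21 ALLOC][22-26 FREE]
free(c): c = 16 -> block [16-21 ALLOC]; mark free, coalesce with adjacent free neighbors -> [0-11 ALLOC][12-15 ALLOC][16-26 FREE]

Answer: [0-11 ALLOC][12-15 ALLOC][16-26 FREE]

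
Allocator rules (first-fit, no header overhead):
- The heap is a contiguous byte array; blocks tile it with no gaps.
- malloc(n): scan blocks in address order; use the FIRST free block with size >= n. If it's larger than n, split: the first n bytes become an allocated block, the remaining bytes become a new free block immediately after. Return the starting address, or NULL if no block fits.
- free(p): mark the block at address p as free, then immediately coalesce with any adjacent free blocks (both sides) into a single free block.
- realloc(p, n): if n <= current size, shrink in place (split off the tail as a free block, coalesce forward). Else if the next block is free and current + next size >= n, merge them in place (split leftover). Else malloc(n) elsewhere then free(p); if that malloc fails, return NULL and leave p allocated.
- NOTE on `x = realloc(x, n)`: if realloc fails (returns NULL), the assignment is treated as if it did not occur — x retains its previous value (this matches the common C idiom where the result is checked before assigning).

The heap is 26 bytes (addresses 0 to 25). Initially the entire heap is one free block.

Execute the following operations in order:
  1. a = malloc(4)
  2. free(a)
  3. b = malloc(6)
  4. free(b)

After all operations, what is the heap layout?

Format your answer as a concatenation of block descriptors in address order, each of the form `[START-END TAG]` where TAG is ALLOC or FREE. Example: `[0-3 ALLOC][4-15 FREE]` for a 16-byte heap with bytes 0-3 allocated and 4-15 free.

Answer: [0-25 FREE]

Derivation:
Op 1: a = malloc(4) -> a = 0; heap: [0-3 ALLOC][4-25 FREE]
Op 2: free(a) -> (freed a); heap: [0-25 FREE]
Op 3: b = malloc(6) -> b = 0; heap: [0-5 ALLOC][6-25 FREE]
Op 4: free(b) -> (freed b); heap: [0-25 FREE]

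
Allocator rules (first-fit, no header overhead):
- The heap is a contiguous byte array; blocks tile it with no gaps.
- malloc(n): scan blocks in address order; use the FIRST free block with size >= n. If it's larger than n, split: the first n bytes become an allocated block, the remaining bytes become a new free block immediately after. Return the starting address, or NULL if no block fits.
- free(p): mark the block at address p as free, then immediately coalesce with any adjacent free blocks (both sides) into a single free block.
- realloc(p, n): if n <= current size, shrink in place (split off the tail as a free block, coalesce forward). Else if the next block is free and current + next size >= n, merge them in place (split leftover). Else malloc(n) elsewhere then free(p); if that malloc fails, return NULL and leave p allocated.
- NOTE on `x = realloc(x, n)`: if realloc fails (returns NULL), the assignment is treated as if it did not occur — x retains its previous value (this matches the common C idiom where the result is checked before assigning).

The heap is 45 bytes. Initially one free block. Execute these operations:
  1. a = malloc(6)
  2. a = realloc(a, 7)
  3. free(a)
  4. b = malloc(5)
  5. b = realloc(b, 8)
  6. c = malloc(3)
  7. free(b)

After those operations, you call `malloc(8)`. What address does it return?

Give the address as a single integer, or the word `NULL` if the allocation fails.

Op 1: a = malloc(6) -> a = 0; heap: [0-5 ALLOC][6-44 FREE]
Op 2: a = realloc(a, 7) -> a = 0; heap: [0-6 ALLOC][7-44 FREE]
Op 3: free(a) -> (freed a); heap: [0-44 FREE]
Op 4: b = malloc(5) -> b = 0; heap: [0-4 ALLOC][5-44 FREE]
Op 5: b = realloc(b, 8) -> b = 0; heap: [0-7 ALLOC][8-44 FREE]
Op 6: c = malloc(3) -> c = 8; heap: [0-7 ALLOC][8-10 ALLOC][11-44 FREE]
Op 7: free(b) -> (freed b); heap: [0-7 FREE][8-10 ALLOC][11-44 FREE]
malloc(8): first-fit scan over [0-7 FREE][8-10 ALLOC][11-44 FREE] -> 0

Answer: 0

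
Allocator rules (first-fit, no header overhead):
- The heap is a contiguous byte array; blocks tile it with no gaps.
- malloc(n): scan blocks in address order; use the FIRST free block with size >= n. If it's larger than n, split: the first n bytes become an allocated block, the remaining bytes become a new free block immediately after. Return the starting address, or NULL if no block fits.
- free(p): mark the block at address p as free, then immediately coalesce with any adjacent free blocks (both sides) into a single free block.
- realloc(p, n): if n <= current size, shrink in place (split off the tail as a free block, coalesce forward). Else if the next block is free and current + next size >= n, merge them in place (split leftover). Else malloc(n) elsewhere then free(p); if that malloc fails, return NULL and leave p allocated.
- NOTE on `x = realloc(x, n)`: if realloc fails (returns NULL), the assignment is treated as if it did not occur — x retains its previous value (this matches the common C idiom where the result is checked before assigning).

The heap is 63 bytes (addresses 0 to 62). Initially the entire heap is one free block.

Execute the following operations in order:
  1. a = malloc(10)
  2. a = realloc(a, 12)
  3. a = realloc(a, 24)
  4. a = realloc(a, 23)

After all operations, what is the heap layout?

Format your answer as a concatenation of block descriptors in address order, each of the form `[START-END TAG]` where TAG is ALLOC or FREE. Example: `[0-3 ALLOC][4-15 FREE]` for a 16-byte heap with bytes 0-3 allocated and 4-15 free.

Op 1: a = malloc(10) -> a = 0; heap: [0-9 ALLOC][10-62 FREE]
Op 2: a = realloc(a, 12) -> a = 0; heap: [0-11 ALLOC][12-62 FREE]
Op 3: a = realloc(a, 24) -> a = 0; heap: [0-23 ALLOC][24-62 FREE]
Op 4: a = realloc(a, 23) -> a = 0; heap: [0-22 ALLOC][23-62 FREE]

Answer: [0-22 ALLOC][23-62 FREE]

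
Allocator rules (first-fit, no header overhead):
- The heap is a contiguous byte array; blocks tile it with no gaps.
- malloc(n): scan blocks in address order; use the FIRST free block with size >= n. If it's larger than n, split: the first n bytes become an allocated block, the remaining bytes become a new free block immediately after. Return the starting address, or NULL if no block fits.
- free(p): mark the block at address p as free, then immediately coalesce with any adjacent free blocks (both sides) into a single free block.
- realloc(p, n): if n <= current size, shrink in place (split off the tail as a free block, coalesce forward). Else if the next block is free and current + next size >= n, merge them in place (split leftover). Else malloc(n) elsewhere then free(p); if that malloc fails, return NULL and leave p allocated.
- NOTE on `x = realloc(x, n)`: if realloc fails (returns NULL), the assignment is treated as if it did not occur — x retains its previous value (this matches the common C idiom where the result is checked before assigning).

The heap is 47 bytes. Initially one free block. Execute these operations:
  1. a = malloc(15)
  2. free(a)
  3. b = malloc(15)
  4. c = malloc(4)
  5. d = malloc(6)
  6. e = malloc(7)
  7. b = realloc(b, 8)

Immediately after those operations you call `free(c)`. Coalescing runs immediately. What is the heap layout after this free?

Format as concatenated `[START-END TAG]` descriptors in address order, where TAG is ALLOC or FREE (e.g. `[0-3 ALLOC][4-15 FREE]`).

Answer: [0-7 ALLOC][8-18 FREE][19-24 ALLOC][25-31 ALLOC][32-46 FREE]

Derivation:
Op 1: a = malloc(15) -> a = 0; heap: [0-14 ALLOC][15-46 FREE]
Op 2: free(a) -> (freed a); heap: [0-46 FREE]
Op 3: b = malloc(15) -> b = 0; heap: [0-14 ALLOC][15-46 FREE]
Op 4: c = malloc(4) -> c = 15; heap: [0-14 ALLOC][15-18 ALLOC][19-46 FREE]
Op 5: d = malloc(6) -> d = 19; heap: [0-14 ALLOC][15-18 ALLOC][19-24 ALLOC][25-46 FREE]
Op 6: e = malloc(7) -> e = 25; heap: [0-14 ALLOC][15-18 ALLOC][19-24 ALLOC][25-31 ALLOC][32-46 FREE]
Op 7: b = realloc(b, 8) -> b = 0; heap: [0-7 ALLOC][8-14 FREE][15-18 ALLOC][19-24 ALLOC][25-31 ALLOC][32-46 FREE]
free(c): c = 15 -> block [15-18 ALLOC]; mark free, coalesce with adjacent free neighbors -> [0-7 ALLOC][8-18 FREE][19-24 ALLOC][25-31 ALLOC][32-46 FREE]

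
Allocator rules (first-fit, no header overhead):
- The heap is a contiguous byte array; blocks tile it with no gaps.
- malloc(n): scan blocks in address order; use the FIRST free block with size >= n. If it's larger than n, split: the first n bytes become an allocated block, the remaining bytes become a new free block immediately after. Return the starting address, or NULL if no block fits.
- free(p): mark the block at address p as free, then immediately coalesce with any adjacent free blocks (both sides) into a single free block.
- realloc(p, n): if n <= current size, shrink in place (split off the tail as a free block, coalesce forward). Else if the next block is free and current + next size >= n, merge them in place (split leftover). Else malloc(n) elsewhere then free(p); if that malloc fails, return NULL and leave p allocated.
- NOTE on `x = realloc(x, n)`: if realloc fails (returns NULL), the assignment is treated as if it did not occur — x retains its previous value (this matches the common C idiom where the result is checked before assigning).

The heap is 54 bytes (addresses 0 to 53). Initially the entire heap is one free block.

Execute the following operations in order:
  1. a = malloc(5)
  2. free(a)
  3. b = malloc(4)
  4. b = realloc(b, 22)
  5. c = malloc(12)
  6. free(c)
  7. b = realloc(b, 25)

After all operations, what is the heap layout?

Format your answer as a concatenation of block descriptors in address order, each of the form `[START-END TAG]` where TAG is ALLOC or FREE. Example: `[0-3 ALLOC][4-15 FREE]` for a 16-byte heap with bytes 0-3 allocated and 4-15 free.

Answer: [0-24 ALLOC][25-53 FREE]

Derivation:
Op 1: a = malloc(5) -> a = 0; heap: [0-4 ALLOC][5-53 FREE]
Op 2: free(a) -> (freed a); heap: [0-53 FREE]
Op 3: b = malloc(4) -> b = 0; heap: [0-3 ALLOC][4-53 FREE]
Op 4: b = realloc(b, 22) -> b = 0; heap: [0-21 ALLOC][22-53 FREE]
Op 5: c = malloc(12) -> c = 22; heap: [0-21 ALLOC][22-33 ALLOC][34-53 FREE]
Op 6: free(c) -> (freed c); heap: [0-21 ALLOC][22-53 FREE]
Op 7: b = realloc(b, 25) -> b = 0; heap: [0-24 ALLOC][25-53 FREE]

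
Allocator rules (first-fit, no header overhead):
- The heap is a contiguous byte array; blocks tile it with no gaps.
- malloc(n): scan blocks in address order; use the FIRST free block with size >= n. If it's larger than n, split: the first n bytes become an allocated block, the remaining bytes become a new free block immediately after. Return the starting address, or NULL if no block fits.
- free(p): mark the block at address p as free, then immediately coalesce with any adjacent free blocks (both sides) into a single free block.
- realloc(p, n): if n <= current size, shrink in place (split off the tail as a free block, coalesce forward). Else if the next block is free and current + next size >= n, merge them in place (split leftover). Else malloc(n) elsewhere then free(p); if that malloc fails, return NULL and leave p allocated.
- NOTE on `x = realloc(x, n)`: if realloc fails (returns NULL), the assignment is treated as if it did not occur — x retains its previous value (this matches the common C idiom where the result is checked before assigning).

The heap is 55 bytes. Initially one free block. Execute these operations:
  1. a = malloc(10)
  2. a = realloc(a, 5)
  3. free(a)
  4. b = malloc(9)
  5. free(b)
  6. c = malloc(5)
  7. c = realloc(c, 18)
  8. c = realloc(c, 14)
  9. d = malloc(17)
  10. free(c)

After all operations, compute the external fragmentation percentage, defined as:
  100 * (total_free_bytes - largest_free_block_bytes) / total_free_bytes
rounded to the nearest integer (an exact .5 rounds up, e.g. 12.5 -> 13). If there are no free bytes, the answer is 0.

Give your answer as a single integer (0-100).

Answer: 37

Derivation:
Op 1: a = malloc(10) -> a = 0; heap: [0-9 ALLOC][10-54 FREE]
Op 2: a = realloc(a, 5) -> a = 0; heap: [0-4 ALLOC][5-54 FREE]
Op 3: free(a) -> (freed a); heap: [0-54 FREE]
Op 4: b = malloc(9) -> b = 0; heap: [0-8 ALLOC][9-54 FREE]
Op 5: free(b) -> (freed b); heap: [0-54 FREE]
Op 6: c = malloc(5) -> c = 0; heap: [0-4 ALLOC][5-54 FREE]
Op 7: c = realloc(c, 18) -> c = 0; heap: [0-17 ALLOC][18-54 FREE]
Op 8: c = realloc(c, 14) -> c = 0; heap: [0-13 ALLOC][14-54 FREE]
Op 9: d = malloc(17) -> d = 14; heap: [0-13 ALLOC][14-30 ALLOC][31-54 FREE]
Op 10: free(c) -> (freed c); heap: [0-13 FREE][14-30 ALLOC][31-54 FREE]
Free blocks: [14 24] total_free=38 largest=24 -> 100*(38-24)/38 = 1400/38 ≈ 36.842 -> rounds to 37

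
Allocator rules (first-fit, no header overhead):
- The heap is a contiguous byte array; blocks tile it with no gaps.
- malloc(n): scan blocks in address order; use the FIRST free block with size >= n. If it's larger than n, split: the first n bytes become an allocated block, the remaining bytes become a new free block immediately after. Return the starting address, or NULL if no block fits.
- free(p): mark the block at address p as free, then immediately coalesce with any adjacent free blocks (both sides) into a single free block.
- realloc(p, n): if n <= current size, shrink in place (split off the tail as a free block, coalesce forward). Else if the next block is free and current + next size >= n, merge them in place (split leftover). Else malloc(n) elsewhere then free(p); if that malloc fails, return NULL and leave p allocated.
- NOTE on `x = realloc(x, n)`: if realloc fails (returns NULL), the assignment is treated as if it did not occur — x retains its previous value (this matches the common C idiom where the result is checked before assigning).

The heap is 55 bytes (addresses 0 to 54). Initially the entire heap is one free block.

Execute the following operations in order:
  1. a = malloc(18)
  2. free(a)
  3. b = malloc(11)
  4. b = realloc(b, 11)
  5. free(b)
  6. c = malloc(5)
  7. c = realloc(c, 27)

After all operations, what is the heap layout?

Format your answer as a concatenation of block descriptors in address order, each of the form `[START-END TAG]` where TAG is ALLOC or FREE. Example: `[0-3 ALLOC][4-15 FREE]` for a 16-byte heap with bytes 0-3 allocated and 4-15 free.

Answer: [0-26 ALLOC][27-54 FREE]

Derivation:
Op 1: a = malloc(18) -> a = 0; heap: [0-17 ALLOC][18-54 FREE]
Op 2: free(a) -> (freed a); heap: [0-54 FREE]
Op 3: b = malloc(11) -> b = 0; heap: [0-10 ALLOC][11-54 FREE]
Op 4: b = realloc(b, 11) -> b = 0; heap: [0-10 ALLOC][11-54 FREE]
Op 5: free(b) -> (freed b); heap: [0-54 FREE]
Op 6: c = malloc(5) -> c = 0; heap: [0-4 ALLOC][5-54 FREE]
Op 7: c = realloc(c, 27) -> c = 0; heap: [0-26 ALLOC][27-54 FREE]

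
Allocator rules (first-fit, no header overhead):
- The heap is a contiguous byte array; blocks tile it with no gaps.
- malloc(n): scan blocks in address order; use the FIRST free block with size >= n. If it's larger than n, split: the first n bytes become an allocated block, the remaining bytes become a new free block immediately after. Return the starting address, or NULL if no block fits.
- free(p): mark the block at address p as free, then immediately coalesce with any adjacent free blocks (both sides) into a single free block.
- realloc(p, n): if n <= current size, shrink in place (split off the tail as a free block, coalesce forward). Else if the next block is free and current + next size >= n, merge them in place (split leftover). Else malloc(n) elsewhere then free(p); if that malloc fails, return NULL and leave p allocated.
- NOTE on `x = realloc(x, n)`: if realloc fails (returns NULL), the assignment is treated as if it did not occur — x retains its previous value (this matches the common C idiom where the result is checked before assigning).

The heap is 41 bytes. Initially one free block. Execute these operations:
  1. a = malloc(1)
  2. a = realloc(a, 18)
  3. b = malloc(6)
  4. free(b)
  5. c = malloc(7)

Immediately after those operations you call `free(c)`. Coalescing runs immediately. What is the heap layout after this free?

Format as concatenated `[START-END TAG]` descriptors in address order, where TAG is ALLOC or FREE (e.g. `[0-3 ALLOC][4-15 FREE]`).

Op 1: a = malloc(1) -> a = 0; heap: [0-0 ALLOC][1-40 FREE]
Op 2: a = realloc(a, 18) -> a = 0; heap: [0-17 ALLOC][18-40 FREE]
Op 3: b = malloc(6) -> b = 18; heap: [0-17 ALLOC][18-23 ALLOC][24-40 FREE]
Op 4: free(b) -> (freed b); heap: [0-17 ALLOC][18-40 FREE]
Op 5: c = malloc(7) -> c = 18; heap: [0-17 ALLOC][18-24 ALLOC][25-40 FREE]
free(c): c = 18 -> block [18-24 ALLOC]; mark free, coalesce with adjacent free neighbors -> [0-17 ALLOC][18-40 FREE]

Answer: [0-17 ALLOC][18-40 FREE]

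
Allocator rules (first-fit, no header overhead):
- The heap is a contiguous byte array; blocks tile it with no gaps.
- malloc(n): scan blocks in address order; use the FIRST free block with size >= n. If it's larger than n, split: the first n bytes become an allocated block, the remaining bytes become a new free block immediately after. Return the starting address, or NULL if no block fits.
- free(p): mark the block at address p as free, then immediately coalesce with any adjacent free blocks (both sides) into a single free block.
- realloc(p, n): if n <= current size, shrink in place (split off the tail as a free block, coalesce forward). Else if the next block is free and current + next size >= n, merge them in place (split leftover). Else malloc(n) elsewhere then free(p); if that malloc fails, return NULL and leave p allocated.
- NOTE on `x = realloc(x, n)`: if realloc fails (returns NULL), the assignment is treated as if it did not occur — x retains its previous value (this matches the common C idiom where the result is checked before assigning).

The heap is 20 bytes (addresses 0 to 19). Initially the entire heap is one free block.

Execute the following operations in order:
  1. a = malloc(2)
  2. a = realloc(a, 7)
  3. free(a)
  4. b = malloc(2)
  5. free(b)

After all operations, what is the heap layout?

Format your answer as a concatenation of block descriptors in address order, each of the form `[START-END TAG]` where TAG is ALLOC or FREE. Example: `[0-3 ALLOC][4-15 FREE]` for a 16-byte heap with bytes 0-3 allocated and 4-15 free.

Op 1: a = malloc(2) -> a = 0; heap: [0-1 ALLOC][2-19 FREE]
Op 2: a = realloc(a, 7) -> a = 0; heap: [0-6 ALLOC][7-19 FREE]
Op 3: free(a) -> (freed a); heap: [0-19 FREE]
Op 4: b = malloc(2) -> b = 0; heap: [0-1 ALLOC][2-19 FREE]
Op 5: free(b) -> (freed b); heap: [0-19 FREE]

Answer: [0-19 FREE]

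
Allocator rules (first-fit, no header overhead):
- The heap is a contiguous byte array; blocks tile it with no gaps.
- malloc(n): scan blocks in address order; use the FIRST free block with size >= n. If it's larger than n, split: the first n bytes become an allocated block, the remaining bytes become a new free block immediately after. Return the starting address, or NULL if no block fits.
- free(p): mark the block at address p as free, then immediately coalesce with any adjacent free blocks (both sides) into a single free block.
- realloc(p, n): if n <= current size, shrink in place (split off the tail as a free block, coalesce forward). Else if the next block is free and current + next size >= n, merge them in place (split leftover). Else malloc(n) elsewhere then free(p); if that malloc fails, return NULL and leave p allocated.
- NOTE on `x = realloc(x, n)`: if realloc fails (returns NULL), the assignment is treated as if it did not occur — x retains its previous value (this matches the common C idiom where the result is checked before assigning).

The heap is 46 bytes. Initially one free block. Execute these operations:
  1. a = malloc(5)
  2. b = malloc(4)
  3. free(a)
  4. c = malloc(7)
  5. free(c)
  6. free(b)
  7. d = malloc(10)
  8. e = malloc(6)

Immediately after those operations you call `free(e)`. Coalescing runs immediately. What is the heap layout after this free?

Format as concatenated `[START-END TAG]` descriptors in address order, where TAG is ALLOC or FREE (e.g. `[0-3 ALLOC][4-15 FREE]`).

Answer: [0-9 ALLOC][10-45 FREE]

Derivation:
Op 1: a = malloc(5) -> a = 0; heap: [0-4 ALLOC][5-45 FREE]
Op 2: b = malloc(4) -> b = 5; heap: [0-4 ALLOC][5-8 ALLOC][9-45 FREE]
Op 3: free(a) -> (freed a); heap: [0-4 FREE][5-8 ALLOC][9-45 FREE]
Op 4: c = malloc(7) -> c = 9; heap: [0-4 FREE][5-8 ALLOC][9-15 ALLOC][16-45 FREE]
Op 5: free(c) -> (freed c); heap: [0-4 FREE][5-8 ALLOC][9-45 FREE]
Op 6: free(b) -> (freed b); heap: [0-45 FREE]
Op 7: d = malloc(10) -> d = 0; heap: [0-9 ALLOC][10-45 FREE]
Op 8: e = malloc(6) -> e = 10; heap: [0-9 ALLOC][10-15 ALLOC][16-45 FREE]
free(e): e = 10 -> block [10-15 ALLOC]; mark free, coalesce with adjacent free neighbors -> [0-9 ALLOC][10-45 FREE]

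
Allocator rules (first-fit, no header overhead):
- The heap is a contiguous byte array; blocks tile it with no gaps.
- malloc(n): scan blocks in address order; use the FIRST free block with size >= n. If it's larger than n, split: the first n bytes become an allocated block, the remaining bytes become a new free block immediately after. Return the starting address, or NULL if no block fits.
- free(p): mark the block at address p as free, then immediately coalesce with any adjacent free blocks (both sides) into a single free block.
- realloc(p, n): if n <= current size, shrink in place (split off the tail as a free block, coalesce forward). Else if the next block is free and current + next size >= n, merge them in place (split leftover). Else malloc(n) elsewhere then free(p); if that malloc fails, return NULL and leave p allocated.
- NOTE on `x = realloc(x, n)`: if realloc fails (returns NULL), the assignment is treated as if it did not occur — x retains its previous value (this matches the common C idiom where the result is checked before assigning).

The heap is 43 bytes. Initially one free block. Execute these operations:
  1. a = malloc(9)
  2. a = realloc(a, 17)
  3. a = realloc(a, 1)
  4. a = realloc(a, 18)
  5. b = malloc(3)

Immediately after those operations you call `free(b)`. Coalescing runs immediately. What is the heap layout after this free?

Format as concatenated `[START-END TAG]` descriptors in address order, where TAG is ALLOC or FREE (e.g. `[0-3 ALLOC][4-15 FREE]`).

Answer: [0-17 ALLOC][18-42 FREE]

Derivation:
Op 1: a = malloc(9) -> a = 0; heap: [0-8 ALLOC][9-42 FREE]
Op 2: a = realloc(a, 17) -> a = 0; heap: [0-16 ALLOC][17-42 FREE]
Op 3: a = realloc(a, 1) -> a = 0; heap: [0-0 ALLOC][1-42 FREE]
Op 4: a = realloc(a, 18) -> a = 0; heap: [0-17 ALLOC][18-42 FREE]
Op 5: b = malloc(3) -> b = 18; heap: [0-17 ALLOC][18-20 ALLOC][21-42 FREE]
free(b): b = 18 -> block [18-20 ALLOC]; mark free, coalesce with adjacent free neighbors -> [0-17 ALLOC][18-42 FREE]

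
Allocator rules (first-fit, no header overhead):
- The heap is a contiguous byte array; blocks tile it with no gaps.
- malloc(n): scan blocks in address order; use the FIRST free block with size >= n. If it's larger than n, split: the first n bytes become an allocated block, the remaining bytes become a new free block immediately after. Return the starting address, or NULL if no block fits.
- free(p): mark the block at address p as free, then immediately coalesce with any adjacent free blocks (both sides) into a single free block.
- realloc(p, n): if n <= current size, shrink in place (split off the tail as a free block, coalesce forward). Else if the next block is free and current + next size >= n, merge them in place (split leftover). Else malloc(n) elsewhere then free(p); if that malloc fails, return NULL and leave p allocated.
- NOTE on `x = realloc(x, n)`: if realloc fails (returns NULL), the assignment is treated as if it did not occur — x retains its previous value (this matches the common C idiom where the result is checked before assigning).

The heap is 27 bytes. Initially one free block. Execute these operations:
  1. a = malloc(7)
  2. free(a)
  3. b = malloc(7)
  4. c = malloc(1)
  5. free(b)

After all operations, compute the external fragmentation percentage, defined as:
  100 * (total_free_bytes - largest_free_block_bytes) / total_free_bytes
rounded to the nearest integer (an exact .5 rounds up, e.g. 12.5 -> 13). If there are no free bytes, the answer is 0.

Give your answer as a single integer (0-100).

Op 1: a = malloc(7) -> a = 0; heap: [0-6 ALLOC][7-26 FREE]
Op 2: free(a) -> (freed a); heap: [0-26 FREE]
Op 3: b = malloc(7) -> b = 0; heap: [0-6 ALLOC][7-26 FREE]
Op 4: c = malloc(1) -> c = 7; heap: [0-6 ALLOC][7-7 ALLOC][8-26 FREE]
Op 5: free(b) -> (freed b); heap: [0-6 FREE][7-7 ALLOC][8-26 FREE]
Free blocks: [7 19] total_free=26 largest=19 -> 100*(26-19)/26 = 700/26 ≈ 26.923 -> rounds to 27

Answer: 27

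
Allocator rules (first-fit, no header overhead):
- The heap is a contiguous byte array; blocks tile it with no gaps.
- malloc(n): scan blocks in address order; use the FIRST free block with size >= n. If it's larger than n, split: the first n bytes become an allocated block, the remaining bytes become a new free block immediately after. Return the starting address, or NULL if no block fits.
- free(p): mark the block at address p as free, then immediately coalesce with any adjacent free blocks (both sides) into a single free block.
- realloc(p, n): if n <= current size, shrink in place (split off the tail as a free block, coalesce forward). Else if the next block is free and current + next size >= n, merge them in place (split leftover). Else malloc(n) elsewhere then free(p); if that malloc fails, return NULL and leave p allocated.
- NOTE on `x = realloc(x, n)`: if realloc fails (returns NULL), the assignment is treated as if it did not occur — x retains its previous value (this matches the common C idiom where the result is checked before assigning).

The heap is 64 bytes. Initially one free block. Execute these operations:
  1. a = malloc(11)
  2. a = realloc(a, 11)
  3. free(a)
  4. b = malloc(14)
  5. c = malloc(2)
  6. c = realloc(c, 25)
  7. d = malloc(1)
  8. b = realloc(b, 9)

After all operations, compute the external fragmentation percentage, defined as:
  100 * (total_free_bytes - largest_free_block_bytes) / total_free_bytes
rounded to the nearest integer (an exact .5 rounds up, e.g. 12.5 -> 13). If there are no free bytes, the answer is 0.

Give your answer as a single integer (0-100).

Op 1: a = malloc(11) -> a = 0; heap: [0-10 ALLOC][11-63 FREE]
Op 2: a = realloc(a, 11) -> a = 0; heap: [0-10 ALLOC][11-63 FREE]
Op 3: free(a) -> (freed a); heap: [0-63 FREE]
Op 4: b = malloc(14) -> b = 0; heap: [0-13 ALLOC][14-63 FREE]
Op 5: c = malloc(2) -> c = 14; heap: [0-13 ALLOC][14-15 ALLOC][16-63 FREE]
Op 6: c = realloc(c, 25) -> c = 14; heap: [0-13 ALLOC][14-38 ALLOC][39-63 FREE]
Op 7: d = malloc(1) -> d = 39; heap: [0-13 ALLOC][14-38 ALLOC][39-39 ALLOC][40-63 FREE]
Op 8: b = realloc(b, 9) -> b = 0; heap: [0-8 ALLOC][9-13 FREE][14-38 ALLOC][39-39 ALLOC][40-63 FREE]
Free blocks: [5 24] total_free=29 largest=24 -> 100*(29-24)/29 = 500/29 ≈ 17.241 -> rounds to 17

Answer: 17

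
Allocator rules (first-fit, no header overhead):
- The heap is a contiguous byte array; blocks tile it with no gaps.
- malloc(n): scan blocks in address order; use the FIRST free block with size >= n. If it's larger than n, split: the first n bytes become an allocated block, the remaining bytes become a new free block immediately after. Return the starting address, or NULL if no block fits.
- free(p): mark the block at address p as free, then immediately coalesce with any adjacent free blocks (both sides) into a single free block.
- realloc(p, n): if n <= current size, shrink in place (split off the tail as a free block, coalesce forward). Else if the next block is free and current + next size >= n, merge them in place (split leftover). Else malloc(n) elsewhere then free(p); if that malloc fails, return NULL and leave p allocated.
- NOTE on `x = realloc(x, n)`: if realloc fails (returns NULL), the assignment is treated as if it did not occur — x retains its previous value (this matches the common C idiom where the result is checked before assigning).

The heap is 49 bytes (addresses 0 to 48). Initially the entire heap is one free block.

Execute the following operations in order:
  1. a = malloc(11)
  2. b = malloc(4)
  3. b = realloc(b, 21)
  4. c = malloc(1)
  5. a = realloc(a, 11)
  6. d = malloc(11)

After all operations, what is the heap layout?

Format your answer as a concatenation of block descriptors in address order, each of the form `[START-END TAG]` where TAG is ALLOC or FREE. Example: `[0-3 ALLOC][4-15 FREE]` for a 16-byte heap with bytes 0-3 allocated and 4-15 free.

Op 1: a = malloc(11) -> a = 0; heap: [0-10 ALLOC][11-48 FREE]
Op 2: b = malloc(4) -> b = 11; heap: [0-10 ALLOC][11-14 ALLOC][15-48 FREE]
Op 3: b = realloc(b, 21) -> b = 11; heap: [0-10 ALLOC][11-31 ALLOC][32-48 FREE]
Op 4: c = malloc(1) -> c = 32; heap: [0-10 ALLOC][11-31 ALLOC][32-32 ALLOC][33-48 FREE]
Op 5: a = realloc(a, 11) -> a = 0; heap: [0-10 ALLOC][11-31 ALLOC][32-32 ALLOC][33-48 FREE]
Op 6: d = malloc(11) -> d = 33; heap: [0-10 ALLOC][11-31 ALLOC][32-32 ALLOC][33-43 ALLOC][44-48 FREE]

Answer: [0-10 ALLOC][11-31 ALLOC][32-32 ALLOC][33-43 ALLOC][44-48 FREE]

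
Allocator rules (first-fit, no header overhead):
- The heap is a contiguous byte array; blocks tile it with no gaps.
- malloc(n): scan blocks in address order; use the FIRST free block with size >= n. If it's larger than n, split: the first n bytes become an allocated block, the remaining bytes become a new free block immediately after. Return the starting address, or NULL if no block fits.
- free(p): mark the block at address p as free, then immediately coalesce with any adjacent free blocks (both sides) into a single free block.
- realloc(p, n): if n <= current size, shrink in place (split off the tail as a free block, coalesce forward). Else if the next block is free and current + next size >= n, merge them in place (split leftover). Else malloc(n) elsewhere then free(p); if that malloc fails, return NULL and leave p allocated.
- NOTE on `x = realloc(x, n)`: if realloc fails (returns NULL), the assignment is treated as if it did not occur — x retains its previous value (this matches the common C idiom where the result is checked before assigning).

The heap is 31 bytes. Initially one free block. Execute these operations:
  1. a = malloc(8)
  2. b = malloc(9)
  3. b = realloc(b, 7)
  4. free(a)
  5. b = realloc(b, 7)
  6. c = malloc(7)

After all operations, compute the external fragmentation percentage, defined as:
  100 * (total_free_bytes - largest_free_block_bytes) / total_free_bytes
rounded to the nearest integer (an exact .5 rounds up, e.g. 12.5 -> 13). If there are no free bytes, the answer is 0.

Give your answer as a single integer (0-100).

Op 1: a = malloc(8) -> a = 0; heap: [0-7 ALLOC][8-30 FREE]
Op 2: b = malloc(9) -> b = 8; heap: [0-7 ALLOC][8-16 ALLOC][17-30 FREE]
Op 3: b = realloc(b, 7) -> b = 8; heap: [0-7 ALLOC][8-14 ALLOC][15-30 FREE]
Op 4: free(a) -> (freed a); heap: [0-7 FREE][8-14 ALLOC][15-30 FREE]
Op 5: b = realloc(b, 7) -> b = 8; heap: [0-7 FREE][8-14 ALLOC][15-30 FREE]
Op 6: c = malloc(7) -> c = 0; heap: [0-6 ALLOC][7-7 FREE][8-14 ALLOC][15-30 FREE]
Free blocks: [1 16] total_free=17 largest=16 -> 100*(17-16)/17 = 100/17 ≈ 5.882 -> rounds to 6

Answer: 6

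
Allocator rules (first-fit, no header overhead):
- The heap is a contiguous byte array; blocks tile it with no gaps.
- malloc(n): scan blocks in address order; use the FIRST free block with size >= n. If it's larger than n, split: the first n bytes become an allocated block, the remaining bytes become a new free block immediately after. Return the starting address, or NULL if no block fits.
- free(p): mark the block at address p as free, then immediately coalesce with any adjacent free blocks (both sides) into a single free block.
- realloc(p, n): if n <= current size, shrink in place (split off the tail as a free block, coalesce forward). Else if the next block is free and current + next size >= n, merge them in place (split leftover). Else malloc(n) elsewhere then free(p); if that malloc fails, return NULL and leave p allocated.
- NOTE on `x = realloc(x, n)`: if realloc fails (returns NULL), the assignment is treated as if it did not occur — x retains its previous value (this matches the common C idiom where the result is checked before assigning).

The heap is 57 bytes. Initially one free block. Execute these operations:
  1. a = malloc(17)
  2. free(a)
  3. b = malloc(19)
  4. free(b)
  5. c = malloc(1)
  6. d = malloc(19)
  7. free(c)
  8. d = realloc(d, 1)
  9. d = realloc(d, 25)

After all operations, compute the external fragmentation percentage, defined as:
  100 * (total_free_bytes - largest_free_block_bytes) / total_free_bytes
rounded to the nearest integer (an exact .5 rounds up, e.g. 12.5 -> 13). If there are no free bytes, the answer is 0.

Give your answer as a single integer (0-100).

Answer: 3

Derivation:
Op 1: a = malloc(17) -> a = 0; heap: [0-16 ALLOC][17-56 FREE]
Op 2: free(a) -> (freed a); heap: [0-56 FREE]
Op 3: b = malloc(19) -> b = 0; heap: [0-18 ALLOC][19-56 FREE]
Op 4: free(b) -> (freed b); heap: [0-56 FREE]
Op 5: c = malloc(1) -> c = 0; heap: [0-0 ALLOC][1-56 FREE]
Op 6: d = malloc(19) -> d = 1; heap: [0-0 ALLOC][1-19 ALLOC][20-56 FREE]
Op 7: free(c) -> (freed c); heap: [0-0 FREE][1-19 ALLOC][20-56 FREE]
Op 8: d = realloc(d, 1) -> d = 1; heap: [0-0 FREE][1-1 ALLOC][2-56 FREE]
Op 9: d = realloc(d, 25) -> d = 1; heap: [0-0 FREE][1-25 ALLOC][26-56 FREE]
Free blocks: [1 31] total_free=32 largest=31 -> 100*(32-31)/32 = 100/32 = 3.125 -> rounds to 3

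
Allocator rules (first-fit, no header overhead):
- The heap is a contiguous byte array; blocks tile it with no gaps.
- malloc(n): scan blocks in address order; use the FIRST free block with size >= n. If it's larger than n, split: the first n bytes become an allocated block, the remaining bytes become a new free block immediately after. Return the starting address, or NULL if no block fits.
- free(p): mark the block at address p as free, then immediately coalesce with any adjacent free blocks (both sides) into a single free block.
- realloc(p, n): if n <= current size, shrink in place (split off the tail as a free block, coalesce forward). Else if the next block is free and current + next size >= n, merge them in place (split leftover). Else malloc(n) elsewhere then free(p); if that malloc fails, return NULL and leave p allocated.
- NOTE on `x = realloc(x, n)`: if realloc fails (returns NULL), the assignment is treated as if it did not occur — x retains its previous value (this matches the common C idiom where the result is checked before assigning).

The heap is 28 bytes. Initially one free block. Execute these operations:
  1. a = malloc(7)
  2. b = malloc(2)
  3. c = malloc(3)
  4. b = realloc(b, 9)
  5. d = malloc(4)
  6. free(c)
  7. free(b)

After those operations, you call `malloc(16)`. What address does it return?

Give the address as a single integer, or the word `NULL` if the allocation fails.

Answer: NULL

Derivation:
Op 1: a = malloc(7) -> a = 0; heap: [0-6 ALLOC][7-27 FREE]
Op 2: b = malloc(2) -> b = 7; heap: [0-6 ALLOC][7-8 ALLOC][9-27 FREE]
Op 3: c = malloc(3) -> c = 9; heap: [0-6 ALLOC][7-8 ALLOC][9-11 ALLOC][12-27 FREE]
Op 4: b = realloc(b, 9) -> b = 12; heap: [0-6 ALLOC][7-8 FREE][9-11 ALLOC][12-20 ALLOC][21-27 FREE]
Op 5: d = malloc(4) -> d = 21; heap: [0-6 ALLOC][7-8 FREE][9-11 ALLOC][12-20 ALLOC][21-24 ALLOC][25-27 FREE]
Op 6: free(c) -> (freed c); heap: [0-6 ALLOC][7-11 FREE][12-20 ALLOC][21-24 ALLOC][25-27 FREE]
Op 7: free(b) -> (freed b); heap: [0-6 ALLOC][7-20 FREE][21-24 ALLOC][25-27 FREE]
malloc(16): first-fit scan over [0-6 ALLOC][7-20 FREE][21-24 ALLOC][25-27 FREE] -> NULL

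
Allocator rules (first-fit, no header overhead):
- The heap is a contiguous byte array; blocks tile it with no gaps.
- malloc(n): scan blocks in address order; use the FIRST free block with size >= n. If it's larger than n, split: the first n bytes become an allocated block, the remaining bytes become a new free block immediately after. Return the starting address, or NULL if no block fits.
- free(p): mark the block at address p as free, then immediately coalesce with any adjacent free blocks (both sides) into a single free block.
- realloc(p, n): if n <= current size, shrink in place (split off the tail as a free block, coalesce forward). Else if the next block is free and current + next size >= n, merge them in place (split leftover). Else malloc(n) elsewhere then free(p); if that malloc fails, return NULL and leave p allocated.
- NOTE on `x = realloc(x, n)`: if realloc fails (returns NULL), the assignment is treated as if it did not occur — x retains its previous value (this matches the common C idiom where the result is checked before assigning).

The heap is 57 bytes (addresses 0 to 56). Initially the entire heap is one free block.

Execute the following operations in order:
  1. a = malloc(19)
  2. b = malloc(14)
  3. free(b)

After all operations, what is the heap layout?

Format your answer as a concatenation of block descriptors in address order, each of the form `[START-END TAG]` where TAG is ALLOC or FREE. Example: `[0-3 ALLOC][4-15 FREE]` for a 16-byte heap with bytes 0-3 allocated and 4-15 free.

Op 1: a = malloc(19) -> a = 0; heap: [0-18 ALLOC][19-56 FREE]
Op 2: b = malloc(14) -> b = 19; heap: [0-18 ALLOC][19-32 ALLOC][33-56 FREE]
Op 3: free(b) -> (freed b); heap: [0-18 ALLOC][19-56 FREE]

Answer: [0-18 ALLOC][19-56 FREE]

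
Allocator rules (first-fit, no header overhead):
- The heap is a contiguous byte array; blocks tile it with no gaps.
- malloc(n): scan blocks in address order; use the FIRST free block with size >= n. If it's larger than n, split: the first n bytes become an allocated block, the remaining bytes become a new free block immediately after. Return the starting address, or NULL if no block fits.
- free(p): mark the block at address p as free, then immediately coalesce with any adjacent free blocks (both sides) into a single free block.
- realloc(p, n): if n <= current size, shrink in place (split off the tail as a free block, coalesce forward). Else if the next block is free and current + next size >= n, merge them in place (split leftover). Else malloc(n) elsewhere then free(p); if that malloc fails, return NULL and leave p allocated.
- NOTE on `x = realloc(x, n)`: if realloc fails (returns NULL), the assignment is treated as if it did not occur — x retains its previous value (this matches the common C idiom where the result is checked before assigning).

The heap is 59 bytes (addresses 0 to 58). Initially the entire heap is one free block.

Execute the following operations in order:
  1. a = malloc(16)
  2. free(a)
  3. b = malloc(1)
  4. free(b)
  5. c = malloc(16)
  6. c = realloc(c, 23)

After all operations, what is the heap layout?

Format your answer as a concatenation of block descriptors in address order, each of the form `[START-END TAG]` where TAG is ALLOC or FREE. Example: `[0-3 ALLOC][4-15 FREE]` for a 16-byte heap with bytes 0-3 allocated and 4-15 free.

Op 1: a = malloc(16) -> a = 0; heap: [0-15 ALLOC][16-58 FREE]
Op 2: free(a) -> (freed a); heap: [0-58 FREE]
Op 3: b = malloc(1) -> b = 0; heap: [0-0 ALLOC][1-58 FREE]
Op 4: free(b) -> (freed b); heap: [0-58 FREE]
Op 5: c = malloc(16) -> c = 0; heap: [0-15 ALLOC][16-58 FREE]
Op 6: c = realloc(c, 23) -> c = 0; heap: [0-22 ALLOC][23-58 FREE]

Answer: [0-22 ALLOC][23-58 FREE]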